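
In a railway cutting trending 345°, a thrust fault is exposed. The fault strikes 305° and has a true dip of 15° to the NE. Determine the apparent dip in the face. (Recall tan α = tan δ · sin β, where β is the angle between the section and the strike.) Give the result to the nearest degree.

The strike is 305° and the section trends 345°; the acute angle between them is β = 40°.
tan(apparent dip) = tan 15° · sin 40° = 0.1722
α = arctan(0.1722) = 9.77°

10°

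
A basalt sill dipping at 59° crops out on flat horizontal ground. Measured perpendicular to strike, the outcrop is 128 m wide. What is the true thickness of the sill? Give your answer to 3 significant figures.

True thickness t = w · sin(dip) = 128 × sin 59°
t = 128 × 0.8572 = 109.717 m

110 m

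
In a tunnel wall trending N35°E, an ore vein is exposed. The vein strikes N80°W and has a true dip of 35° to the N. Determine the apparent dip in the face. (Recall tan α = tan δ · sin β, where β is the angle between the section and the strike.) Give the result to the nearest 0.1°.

32.4°

The section lies 65° from the strike.
tan α = tan 35° × sin 65° = 0.7002 × 0.9063 = 0.6346
α = arctan(0.6346) = 32.40°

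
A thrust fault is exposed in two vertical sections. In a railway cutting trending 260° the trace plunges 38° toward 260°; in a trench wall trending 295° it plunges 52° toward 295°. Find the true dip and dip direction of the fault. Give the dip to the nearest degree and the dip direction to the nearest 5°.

Represent each trace as a vector plunging at its apparent dip toward its trend (east-north-up frame): v₁ = (-0.776, -0.137, -0.616), v₂ = (-0.558, 0.260, -0.788).
n = v₁ × v₂ = (-0.268, 0.268, 0.278) (taken with n_z > 0).
True dip = arccos(n_z / |n|) = arccos(0.5918) = 53.7°.
The horizontal component of n points toward azimuth atan2(n_x, n_y) = 315°, the dip direction.

true dip 54°, dip direction 315°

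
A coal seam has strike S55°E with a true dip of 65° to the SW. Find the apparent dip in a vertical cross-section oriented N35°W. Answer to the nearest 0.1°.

The strike is S55°E and the section trends N35°W; the acute angle between them is β = 20°.
tan(apparent dip) = tan 65° · sin 20° = 0.7335
α = arctan(0.7335) = 36.26°

36.3°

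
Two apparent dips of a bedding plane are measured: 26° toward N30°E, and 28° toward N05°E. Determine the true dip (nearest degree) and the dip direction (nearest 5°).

Each apparent-dip line lies in the plane. As unit vectors (x east, y north, z up), v₁ plunges 26°→N30°E and v₂ plunges 28°→N05°E.
Cross product v₁ × v₂ gives the pole to the plane: n ∝ (0.020, 0.177, 0.335).
Dip δ = arctan(|n_h|/n_z) = arctan(0.178/0.335) = 28.0°.
Dip direction = azimuth of (n_x, n_y) = atan2(0.020, 0.177) = 6°.

true dip 28°, dip direction 005°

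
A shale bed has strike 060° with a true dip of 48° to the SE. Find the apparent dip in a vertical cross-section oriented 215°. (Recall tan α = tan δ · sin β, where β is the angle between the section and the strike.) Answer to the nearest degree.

The strike is 060° and the section trends 215°; the acute angle between them is β = 25°.
tan α = tan 48° × sin 25° = 1.1106 × 0.4226 = 0.4694
α = arctan(0.4694) = 25.14°

25°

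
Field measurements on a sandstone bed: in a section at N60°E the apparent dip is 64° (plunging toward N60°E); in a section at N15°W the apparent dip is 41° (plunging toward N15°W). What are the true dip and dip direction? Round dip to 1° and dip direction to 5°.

The two traces are lines in the plane: v₁ = (sin 60°·cos 64°, cos 60°·cos 64°, −sin 64°), v₂ = (sin 345°·cos 41°, cos 345°·cos 41°, −sin 41°).
The plane normal is n = v₁ × v₂ ∝ (0.511, 0.425, 0.320).
Dip δ = arctan(|n_h|/n_z) = arctan(0.665/0.320) = 64.3°.
Dip direction = azimuth of (n_x, n_y) = atan2(0.511, 0.425) = 50°.

true dip 64°, dip direction 050°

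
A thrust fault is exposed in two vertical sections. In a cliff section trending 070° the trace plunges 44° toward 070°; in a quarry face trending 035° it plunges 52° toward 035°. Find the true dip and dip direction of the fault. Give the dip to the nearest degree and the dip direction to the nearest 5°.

true dip 52°, dip direction 030°

Represent each trace as a vector plunging at its apparent dip toward its trend (east-north-up frame): v₁ = (0.676, 0.246, -0.695), v₂ = (0.353, 0.504, -0.788).
The plane normal is n = v₁ × v₂ ∝ (0.156, 0.287, 0.254).
True dip = arccos(n_z / |n|) = arccos(0.6132) = 52.2°.
Dip direction = azimuth of (n_x, n_y) = atan2(0.156, 0.287) = 29°.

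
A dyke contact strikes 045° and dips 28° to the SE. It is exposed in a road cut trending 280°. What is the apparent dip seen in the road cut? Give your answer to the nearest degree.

24°

Angle between strike (045°) and section (280°): β = 55°.
tan(apparent dip) = tan 28° · sin 55° = 0.4356
α = arctan(0.4356) = 23.54°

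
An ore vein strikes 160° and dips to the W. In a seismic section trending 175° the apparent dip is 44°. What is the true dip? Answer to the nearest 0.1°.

The section is 15° from the strike.
tan δ = tan α / sin β = tan 44° / sin 15° = 0.9657 / 0.2588 = 3.7311
true dip = arctan 3.7311 = 75.00°

75.0°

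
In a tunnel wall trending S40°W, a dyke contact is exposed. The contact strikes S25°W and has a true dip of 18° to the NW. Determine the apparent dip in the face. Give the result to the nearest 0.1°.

4.8°

The section lies 15° from the strike.
tan(apparent dip) = tan 18° · sin 15° = 0.0841
apparent dip = arctan 0.0841 = 4.81°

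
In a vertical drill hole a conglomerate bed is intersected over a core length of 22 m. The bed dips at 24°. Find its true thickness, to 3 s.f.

True thickness t = h · cos(dip) = 22 × cos 24°
t = 22 × 0.9135 = 20.098 m

20.1 m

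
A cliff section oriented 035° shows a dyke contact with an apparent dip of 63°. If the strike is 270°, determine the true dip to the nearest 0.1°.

The section is 55° from the strike.
tan δ = tan α / sin β = tan 63° / sin 55° = 1.9626 / 0.8192 = 2.3959
true dip = arctan 2.3959 = 67.35°

67.3°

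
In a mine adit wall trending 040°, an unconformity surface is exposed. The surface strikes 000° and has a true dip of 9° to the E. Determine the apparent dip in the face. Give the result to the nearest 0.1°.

Angle between strike (000°) and section (040°): β = 40°.
tan(apparent dip) = tan 9° · sin 40° = 0.1018
apparent dip = arctan 0.1018 = 5.81°

5.8°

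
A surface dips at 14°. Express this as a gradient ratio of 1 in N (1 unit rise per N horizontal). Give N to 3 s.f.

1 in 4.01

1 : N means tan θ = 1/N, so N = 1/tan 14° = 1/0.2493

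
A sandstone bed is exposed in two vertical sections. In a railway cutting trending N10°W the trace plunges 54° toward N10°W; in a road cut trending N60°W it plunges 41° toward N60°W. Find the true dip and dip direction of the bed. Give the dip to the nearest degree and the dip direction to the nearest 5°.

true dip 54°, dip direction 350°

The two traces are lines in the plane: v₁ = (sin 350°·cos 54°, cos 350°·cos 54°, −sin 54°), v₂ = (sin 300°·cos 41°, cos 300°·cos 41°, −sin 41°).
n = v₁ × v₂ = (-0.074, 0.462, 0.340) (taken with n_z > 0).
tan δ = √(n_x²+n_y²)/n_z = 0.468/0.340, so δ = 54.0°.
Dip direction = atan2(-0.074, 0.462) = 351° (azimuth of n's horizontal projection).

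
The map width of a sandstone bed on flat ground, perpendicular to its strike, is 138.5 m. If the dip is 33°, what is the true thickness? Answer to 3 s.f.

75.4 m

True thickness t = w · sin(dip) = 138.5 × sin 33°
t = 138.5 × 0.5446 = 75.433 m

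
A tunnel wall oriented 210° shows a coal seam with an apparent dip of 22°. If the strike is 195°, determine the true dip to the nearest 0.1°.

β = acute angle between strike 195° and section 210° = 15°.
tan δ = tan α / sin β = tan 22° / sin 15° = 0.4040 / 0.2588 = 1.5610
true dip = arctan 1.5610 = 57.36°

57.4°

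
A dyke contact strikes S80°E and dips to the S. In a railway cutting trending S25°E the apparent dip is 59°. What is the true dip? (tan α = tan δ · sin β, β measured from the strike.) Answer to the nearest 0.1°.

63.8°

The section is 55° from the strike.
tan δ = tan α / sin β = tan 59° / sin 55° = 1.6643 / 0.8192 = 2.0317
true dip = arctan 2.0317 = 63.79°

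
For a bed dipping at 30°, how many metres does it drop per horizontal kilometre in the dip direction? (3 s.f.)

drop per km = 1000 × tan 30° = 1000 × 0.5774

577 m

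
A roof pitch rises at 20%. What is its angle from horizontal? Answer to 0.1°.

11.3°

tan θ = 20/100 = 0.2000
θ = arctan(0.2000) = 11.31°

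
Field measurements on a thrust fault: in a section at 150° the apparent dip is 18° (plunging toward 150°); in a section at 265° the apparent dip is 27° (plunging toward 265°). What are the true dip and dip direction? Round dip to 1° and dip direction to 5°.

Each apparent-dip line lies in the plane. As unit vectors (x east, y north, z up), v₁ plunges 18°→150° and v₂ plunges 27°→265°.
n = v₁ × v₂ = (-0.350, -0.490, 0.768) (taken with n_z > 0).
True dip = arccos(n_z / |n|) = arccos(0.7869) = 38.1°.
Dip direction = azimuth of (n_x, n_y) = atan2(-0.350, -0.490) = 216°.

true dip 38°, dip direction 215°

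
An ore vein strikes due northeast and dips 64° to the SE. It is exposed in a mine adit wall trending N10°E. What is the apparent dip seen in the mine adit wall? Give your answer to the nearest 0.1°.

49.6°

The section lies 35° from the strike.
tan α = tan 64° × sin 35° = 2.0503 × 0.5736 = 1.1760
α = arctan(1.1760) = 49.62°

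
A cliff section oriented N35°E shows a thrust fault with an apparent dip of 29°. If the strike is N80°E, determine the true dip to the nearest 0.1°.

38.1°

The section is 45° from the strike.
tan(true dip) = tan 29° / sin 45° = 0.7839
true dip = arctan 0.7839 = 38.09°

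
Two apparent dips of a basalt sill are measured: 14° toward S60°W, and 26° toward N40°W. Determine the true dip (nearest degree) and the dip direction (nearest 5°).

true dip 27°, dip direction 300°

The two traces are lines in the plane: v₁ = (sin 240°·cos 14°, cos 240°·cos 14°, −sin 14°), v₂ = (sin 320°·cos 26°, cos 320°·cos 26°, −sin 26°).
Cross product v₁ × v₂ gives the pole to the plane: n ∝ (-0.379, 0.229, 0.859).
Dip δ = arctan(|n_h|/n_z) = arctan(0.443/0.859) = 27.3°.
Dip direction = atan2(-0.379, 0.229) = 301° (azimuth of n's horizontal projection).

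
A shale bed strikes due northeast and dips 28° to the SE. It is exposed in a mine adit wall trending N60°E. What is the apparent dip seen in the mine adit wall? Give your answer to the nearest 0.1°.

7.8°

The section lies 15° from the strike.
tan(apparent dip) = tan 28° · sin 15° = 0.1376
α = arctan(0.1376) = 7.84°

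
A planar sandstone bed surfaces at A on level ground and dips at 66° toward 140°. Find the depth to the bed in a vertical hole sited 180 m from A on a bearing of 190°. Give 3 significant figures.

260 m

The hole lies 50° from the dip direction, so the down-dip offset is 180 × cos 50° = 115.70 m.
Depth = down-dip offset × tan(dip) = 115.70 × tan 66° = 115.70 × 2.2460
Depth = 259.87 m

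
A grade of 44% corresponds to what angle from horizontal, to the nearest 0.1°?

23.7°

tan θ = 44/100 = 0.4400
θ = arctan(0.4400) = 23.75°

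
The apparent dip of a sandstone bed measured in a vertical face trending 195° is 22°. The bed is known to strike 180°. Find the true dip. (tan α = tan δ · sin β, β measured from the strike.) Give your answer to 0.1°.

β = acute angle between strike 180° and section 195° = 15°.
tan(true dip) = tan 22° / sin 15° = 1.5610
true dip = arctan 1.5610 = 57.36°

57.4°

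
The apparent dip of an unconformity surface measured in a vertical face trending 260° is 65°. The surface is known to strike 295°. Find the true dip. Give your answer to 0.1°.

75.0°

β = acute angle between strike 295° and section 260° = 35°.
tan(true dip) = tan 65° / sin 35° = 3.7388
δ = arctan(3.7388) = 75.03°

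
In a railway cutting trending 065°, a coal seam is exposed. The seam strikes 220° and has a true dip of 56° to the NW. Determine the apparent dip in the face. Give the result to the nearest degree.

The strike is 220° and the section trends 065°; the acute angle between them is β = 25°.
tan α = tan 56° × sin 25° = 1.4826 × 0.4226 = 0.6266
α = arctan(0.6266) = 32.07°

32°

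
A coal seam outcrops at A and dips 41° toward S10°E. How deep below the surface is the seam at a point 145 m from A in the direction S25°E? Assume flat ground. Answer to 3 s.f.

The hole lies 15° from the dip direction, so the down-dip offset is 145 × cos 15° = 140.06 m.
Depth = down-dip offset × tan(dip) = 140.06 × tan 41° = 140.06 × 0.8693
Depth = 121.75 m

122 m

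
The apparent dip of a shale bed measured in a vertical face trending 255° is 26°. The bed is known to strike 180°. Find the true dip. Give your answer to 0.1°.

26.8°

β = acute angle between strike 180° and section 255° = 75°.
tan(true dip) = tan 26° / sin 75° = 0.5049
true dip = arctan 0.5049 = 26.79°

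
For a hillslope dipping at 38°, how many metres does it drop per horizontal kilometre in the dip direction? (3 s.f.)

781 m

drop per km = 1000 × tan 38° = 1000 × 0.7813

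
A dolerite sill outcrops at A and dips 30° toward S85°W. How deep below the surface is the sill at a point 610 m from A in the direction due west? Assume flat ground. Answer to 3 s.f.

351 m

The hole lies 5° from the dip direction, so the down-dip offset is 610 × cos 5° = 607.68 m.
Depth = down-dip offset × tan(dip) = 607.68 × tan 30° = 607.68 × 0.5774
Depth = 350.84 m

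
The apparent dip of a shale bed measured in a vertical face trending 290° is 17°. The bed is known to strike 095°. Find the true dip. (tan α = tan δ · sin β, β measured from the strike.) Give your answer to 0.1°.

The section is 15° from the strike.
tan(true dip) = tan 17° / sin 15° = 1.1813
δ = arctan(1.1813) = 49.75°

49.8°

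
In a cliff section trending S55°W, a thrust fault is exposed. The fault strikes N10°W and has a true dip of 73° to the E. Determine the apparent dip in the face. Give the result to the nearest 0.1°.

The strike is N10°W and the section trends S55°W; the acute angle between them is β = 65°.
tan α = tan 73° × sin 65° = 3.2709 × 0.9063 = 2.9644
α = arctan(2.9644) = 71.36°

71.4°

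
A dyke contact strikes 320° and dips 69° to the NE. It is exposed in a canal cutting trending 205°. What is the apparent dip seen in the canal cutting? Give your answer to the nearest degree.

The section lies 65° from the strike.
tan(apparent dip) = tan 69° · sin 65° = 2.3610
α = arctan(2.3610) = 67.05°

67°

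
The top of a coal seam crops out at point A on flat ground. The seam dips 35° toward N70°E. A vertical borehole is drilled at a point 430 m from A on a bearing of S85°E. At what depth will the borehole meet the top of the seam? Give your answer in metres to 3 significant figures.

273 m

The hole lies 25° from the dip direction, so the down-dip offset is 430 × cos 25° = 389.71 m.
Depth = down-dip offset × tan(dip) = 389.71 × tan 35° = 389.71 × 0.7002
Depth = 272.88 m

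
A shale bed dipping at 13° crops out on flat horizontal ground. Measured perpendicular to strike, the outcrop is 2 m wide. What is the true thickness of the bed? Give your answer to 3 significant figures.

0.450 m

True thickness t = w · sin(dip) = 2 × sin 13°
t = 2 × 0.2250 = 0.450 m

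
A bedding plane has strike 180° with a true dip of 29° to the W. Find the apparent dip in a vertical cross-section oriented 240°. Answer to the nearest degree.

26°

The section lies 60° from the strike.
tan(apparent dip) = tan 29° · sin 60° = 0.4800
α = arctan(0.4800) = 25.64°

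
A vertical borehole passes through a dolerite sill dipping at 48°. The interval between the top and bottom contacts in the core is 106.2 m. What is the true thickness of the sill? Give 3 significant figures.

71.1 m

True thickness t = h · cos(dip) = 106.2 × cos 48°
t = 106.2 × 0.6691 = 71.062 m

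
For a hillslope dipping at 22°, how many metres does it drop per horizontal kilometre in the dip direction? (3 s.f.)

404 m

drop per km = 1000 × tan 22° = 1000 × 0.4040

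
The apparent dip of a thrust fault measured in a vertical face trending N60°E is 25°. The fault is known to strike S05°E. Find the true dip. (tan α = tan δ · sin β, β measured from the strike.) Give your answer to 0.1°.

27.2°

The section is 65° from the strike.
tan(true dip) = tan 25° / sin 65° = 0.5145
δ = arctan(0.5145) = 27.23°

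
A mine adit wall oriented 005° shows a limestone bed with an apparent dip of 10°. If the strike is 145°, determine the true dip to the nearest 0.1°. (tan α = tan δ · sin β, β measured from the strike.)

β = acute angle between strike 145° and section 005° = 40°.
tan δ = tan α / sin β = tan 10° / sin 40° = 0.1763 / 0.6428 = 0.2743
δ = arctan(0.2743) = 15.34°

15.3°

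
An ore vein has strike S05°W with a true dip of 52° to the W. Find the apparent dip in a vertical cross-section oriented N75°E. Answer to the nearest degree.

The section lies 70° from the strike.
tan(apparent dip) = tan 52° · sin 70° = 1.2028
α = arctan(1.2028) = 50.26°

50°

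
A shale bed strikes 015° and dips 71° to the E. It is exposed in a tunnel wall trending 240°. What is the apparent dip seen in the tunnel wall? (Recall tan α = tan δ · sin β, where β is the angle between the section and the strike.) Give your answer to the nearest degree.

64°

The strike is 015° and the section trends 240°; the acute angle between them is β = 45°.
tan α = tan 71° × sin 45° = 2.9042 × 0.7071 = 2.0536
α = arctan(2.0536) = 64.04°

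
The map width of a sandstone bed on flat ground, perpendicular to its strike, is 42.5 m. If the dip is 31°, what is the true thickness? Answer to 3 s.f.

21.9 m

True thickness t = w · sin(dip) = 42.5 × sin 31°
t = 42.5 × 0.5150 = 21.889 m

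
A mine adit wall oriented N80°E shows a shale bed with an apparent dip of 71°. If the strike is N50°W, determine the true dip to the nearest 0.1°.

75.2°

The section is 50° from the strike.
tan(true dip) = tan 71° / sin 50° = 3.7912
δ = arctan(3.7912) = 75.22°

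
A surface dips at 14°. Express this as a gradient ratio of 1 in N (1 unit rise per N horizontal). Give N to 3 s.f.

1 : N means tan θ = 1/N, so N = 1/tan 14° = 1/0.2493

1 in 4.01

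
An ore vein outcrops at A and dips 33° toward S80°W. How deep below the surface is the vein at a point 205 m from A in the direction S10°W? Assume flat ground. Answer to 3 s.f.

45.5 m

The hole lies 70° from the dip direction, so the down-dip offset is 205 × cos 70° = 70.11 m.
Depth = down-dip offset × tan(dip) = 70.11 × tan 33° = 70.11 × 0.6494
Depth = 45.53 m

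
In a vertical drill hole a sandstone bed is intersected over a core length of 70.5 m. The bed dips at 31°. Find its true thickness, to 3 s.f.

60.4 m

True thickness t = h · cos(dip) = 70.5 × cos 31°
t = 70.5 × 0.8572 = 60.430 m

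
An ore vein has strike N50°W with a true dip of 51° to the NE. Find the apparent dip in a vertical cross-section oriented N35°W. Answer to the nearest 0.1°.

17.7°

Angle between strike (N50°W) and section (N35°W): β = 15°.
tan α = tan 51° × sin 15° = 1.2349 × 0.2588 = 0.3196
apparent dip = arctan 0.3196 = 17.72°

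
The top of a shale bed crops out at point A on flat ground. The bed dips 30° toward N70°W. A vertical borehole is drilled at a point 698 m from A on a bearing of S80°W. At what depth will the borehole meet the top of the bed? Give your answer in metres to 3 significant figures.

349 m

The hole lies 30° from the dip direction, so the down-dip offset is 698 × cos 30° = 604.49 m.
Depth = down-dip offset × tan(dip) = 604.49 × tan 30° = 604.49 × 0.5774
Depth = 349.00 m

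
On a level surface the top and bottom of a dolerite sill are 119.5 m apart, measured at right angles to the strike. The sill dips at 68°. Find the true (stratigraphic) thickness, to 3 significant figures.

True thickness t = w · sin(dip) = 119.5 × sin 68°
t = 119.5 × 0.9272 = 110.798 m

111 m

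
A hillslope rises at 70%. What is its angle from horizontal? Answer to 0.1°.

35.0°

tan θ = 70/100 = 0.7000
θ = arctan(0.7000) = 34.99°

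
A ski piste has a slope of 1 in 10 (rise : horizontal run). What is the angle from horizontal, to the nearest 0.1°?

tan θ = 1/10 = 0.1000
θ = arctan(0.1000) = 5.71°

5.7°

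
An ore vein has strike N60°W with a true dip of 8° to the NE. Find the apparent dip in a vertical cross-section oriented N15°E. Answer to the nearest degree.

The strike is N60°W and the section trends N15°E; the acute angle between them is β = 75°.
tan(apparent dip) = tan 8° · sin 75° = 0.1358
α = arctan(0.1358) = 7.73°

8°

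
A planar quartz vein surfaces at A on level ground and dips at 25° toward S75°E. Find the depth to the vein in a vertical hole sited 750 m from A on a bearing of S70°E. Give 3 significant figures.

348 m

The hole lies 5° from the dip direction, so the down-dip offset is 750 × cos 5° = 747.15 m.
Depth = down-dip offset × tan(dip) = 747.15 × tan 25° = 747.15 × 0.4663
Depth = 348.40 m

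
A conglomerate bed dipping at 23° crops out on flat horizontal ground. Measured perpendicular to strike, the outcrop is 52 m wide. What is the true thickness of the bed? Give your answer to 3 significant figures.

True thickness t = w · sin(dip) = 52 × sin 23°
t = 52 × 0.3907 = 20.318 m

20.3 m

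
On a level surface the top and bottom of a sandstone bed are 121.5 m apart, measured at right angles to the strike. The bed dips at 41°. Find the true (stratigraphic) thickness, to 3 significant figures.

79.7 m

True thickness t = w · sin(dip) = 121.5 × sin 41°
t = 121.5 × 0.6561 = 79.711 m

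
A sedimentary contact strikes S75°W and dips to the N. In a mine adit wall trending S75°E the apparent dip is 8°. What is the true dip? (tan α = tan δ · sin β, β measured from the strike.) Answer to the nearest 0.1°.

β = acute angle between strike S75°W and section S75°E = 30°.
tan δ = tan α / sin β = tan 8° / sin 30° = 0.1405 / 0.5000 = 0.2811
true dip = arctan 0.2811 = 15.70°

15.7°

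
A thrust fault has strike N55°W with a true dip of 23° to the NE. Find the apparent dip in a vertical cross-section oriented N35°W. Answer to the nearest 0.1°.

8.3°

The strike is N55°W and the section trends N35°W; the acute angle between them is β = 20°.
tan α = tan 23° × sin 20° = 0.4245 × 0.3420 = 0.1452
apparent dip = arctan 0.1452 = 8.26°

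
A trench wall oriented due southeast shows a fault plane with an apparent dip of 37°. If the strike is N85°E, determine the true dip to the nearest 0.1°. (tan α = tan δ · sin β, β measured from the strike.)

44.5°

The section is 50° from the strike.
tan δ = tan α / sin β = tan 37° / sin 50° = 0.7536 / 0.7660 = 0.9837
δ = arctan(0.9837) = 44.53°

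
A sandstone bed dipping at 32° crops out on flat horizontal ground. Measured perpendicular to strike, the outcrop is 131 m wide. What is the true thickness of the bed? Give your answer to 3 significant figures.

69.4 m

True thickness t = w · sin(dip) = 131 × sin 32°
t = 131 × 0.5299 = 69.419 m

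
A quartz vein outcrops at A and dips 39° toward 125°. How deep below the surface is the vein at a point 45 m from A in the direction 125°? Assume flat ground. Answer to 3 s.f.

36.4 m

The hole is directly down-dip from the outcrop, so the down-dip offset is 45 m.
Depth = down-dip offset × tan(dip) = 45.00 × tan 39° = 45.00 × 0.8098
Depth = 36.44 m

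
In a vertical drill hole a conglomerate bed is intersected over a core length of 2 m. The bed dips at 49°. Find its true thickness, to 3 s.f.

True thickness t = h · cos(dip) = 2 × cos 49°
t = 2 × 0.6561 = 1.312 m

1.31 m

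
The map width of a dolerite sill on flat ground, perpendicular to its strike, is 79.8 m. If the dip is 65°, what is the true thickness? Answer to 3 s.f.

72.3 m

True thickness t = w · sin(dip) = 79.8 × sin 65°
t = 79.8 × 0.9063 = 72.323 m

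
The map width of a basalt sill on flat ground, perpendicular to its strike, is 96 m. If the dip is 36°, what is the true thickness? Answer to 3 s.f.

56.4 m

True thickness t = w · sin(dip) = 96 × sin 36°
t = 96 × 0.5878 = 56.427 m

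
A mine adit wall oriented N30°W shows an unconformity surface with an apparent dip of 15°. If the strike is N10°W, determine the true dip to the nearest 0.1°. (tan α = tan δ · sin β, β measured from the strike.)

The section is 20° from the strike.
tan δ = tan α / sin β = tan 15° / sin 20° = 0.2679 / 0.3420 = 0.7834
δ = arctan(0.7834) = 38.08°

38.1°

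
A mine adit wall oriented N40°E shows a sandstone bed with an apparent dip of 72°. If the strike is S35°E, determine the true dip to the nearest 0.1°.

The section is 75° from the strike.
tan δ = tan α / sin β = tan 72° / sin 75° = 3.0777 / 0.9659 = 3.1863
true dip = arctan 3.1863 = 72.58°

72.6°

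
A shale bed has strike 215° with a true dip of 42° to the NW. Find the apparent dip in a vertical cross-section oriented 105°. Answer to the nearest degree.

The section lies 70° from the strike.
tan α = tan 42° × sin 70° = 0.9004 × 0.9397 = 0.8461
α = arctan(0.8461) = 40.23°

40°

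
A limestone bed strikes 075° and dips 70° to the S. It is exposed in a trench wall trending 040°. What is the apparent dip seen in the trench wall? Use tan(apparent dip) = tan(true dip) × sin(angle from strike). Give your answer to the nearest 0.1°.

57.6°

Angle between strike (075°) and section (040°): β = 35°.
tan α = tan 70° × sin 35° = 2.7475 × 0.5736 = 1.5759
α = arctan(1.5759) = 57.60°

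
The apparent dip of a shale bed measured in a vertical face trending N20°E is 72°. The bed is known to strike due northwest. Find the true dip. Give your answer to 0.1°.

73.6°

β = acute angle between strike due northwest and section N20°E = 65°.
tan δ = tan α / sin β = tan 72° / sin 65° = 3.0777 / 0.9063 = 3.3958
δ = arctan(3.3958) = 73.59°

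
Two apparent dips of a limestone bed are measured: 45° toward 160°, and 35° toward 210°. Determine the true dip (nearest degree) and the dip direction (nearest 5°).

true dip 45°, dip direction 165°

Each apparent-dip line lies in the plane. As unit vectors (x east, y north, z up), v₁ plunges 45°→160° and v₂ plunges 35°→210°.
n = v₁ × v₂ = (0.121, -0.428, 0.444) (taken with n_z > 0).
tan δ = √(n_x²+n_y²)/n_z = 0.445/0.444, so δ = 45.1°.
The horizontal component of n points toward azimuth atan2(n_x, n_y) = 164°, the dip direction.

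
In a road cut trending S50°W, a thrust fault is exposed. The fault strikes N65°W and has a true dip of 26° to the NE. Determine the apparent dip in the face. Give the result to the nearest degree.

Angle between strike (N65°W) and section (S50°W): β = 65°.
tan(apparent dip) = tan 26° · sin 65° = 0.4420
apparent dip = arctan 0.4420 = 23.85°

24°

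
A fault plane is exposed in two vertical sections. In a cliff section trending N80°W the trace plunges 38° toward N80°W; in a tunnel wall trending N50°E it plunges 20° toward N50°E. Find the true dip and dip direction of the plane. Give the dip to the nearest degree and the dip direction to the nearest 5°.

true dip 54°, dip direction 335°

Represent each trace as a vector plunging at its apparent dip toward its trend (east-north-up frame): v₁ = (-0.776, 0.137, -0.616), v₂ = (0.720, 0.604, -0.342).
Cross product v₁ × v₂ gives the pole to the plane: n ∝ (-0.325, 0.709, 0.567).
True dip = arccos(n_z / |n|) = arccos(0.5883) = 54.0°.
Dip direction = atan2(-0.325, 0.709) = 335° (azimuth of n's horizontal projection).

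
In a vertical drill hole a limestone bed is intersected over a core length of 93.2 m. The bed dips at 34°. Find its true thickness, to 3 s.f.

True thickness t = h · cos(dip) = 93.2 × cos 34°
t = 93.2 × 0.8290 = 77.266 m

77.3 m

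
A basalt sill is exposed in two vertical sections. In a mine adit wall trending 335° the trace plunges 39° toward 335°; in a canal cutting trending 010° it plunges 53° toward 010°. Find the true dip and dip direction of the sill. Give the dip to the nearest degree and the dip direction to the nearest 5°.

Each apparent-dip line lies in the plane. As unit vectors (x east, y north, z up), v₁ plunges 39°→335° and v₂ plunges 53°→010°.
Cross product v₁ × v₂ gives the pole to the plane: n ∝ (0.190, 0.328, 0.268).
tan δ = √(n_x²+n_y²)/n_z = 0.379/0.268, so δ = 54.7°.
Dip direction = atan2(0.190, 0.328) = 30° (azimuth of n's horizontal projection).

true dip 55°, dip direction 030°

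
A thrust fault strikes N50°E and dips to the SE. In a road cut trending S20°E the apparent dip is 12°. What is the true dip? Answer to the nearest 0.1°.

β = acute angle between strike N50°E and section S20°E = 70°.
tan(true dip) = tan 12° / sin 70° = 0.2262
true dip = arctan 0.2262 = 12.75°

12.7°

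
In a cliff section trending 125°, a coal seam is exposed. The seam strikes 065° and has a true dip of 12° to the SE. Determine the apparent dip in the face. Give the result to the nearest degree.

10°

The section lies 60° from the strike.
tan(apparent dip) = tan 12° · sin 60° = 0.1841
apparent dip = arctan 0.1841 = 10.43°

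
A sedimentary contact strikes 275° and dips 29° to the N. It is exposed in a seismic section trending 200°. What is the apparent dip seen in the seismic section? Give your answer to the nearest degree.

28°

The section lies 75° from the strike.
tan(apparent dip) = tan 29° · sin 75° = 0.5354
apparent dip = arctan 0.5354 = 28.17°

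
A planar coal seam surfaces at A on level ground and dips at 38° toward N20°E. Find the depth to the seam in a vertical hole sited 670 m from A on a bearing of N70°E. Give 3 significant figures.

336 m

The hole lies 50° from the dip direction, so the down-dip offset is 670 × cos 50° = 430.67 m.
Depth = down-dip offset × tan(dip) = 430.67 × tan 38° = 430.67 × 0.7813
Depth = 336.47 m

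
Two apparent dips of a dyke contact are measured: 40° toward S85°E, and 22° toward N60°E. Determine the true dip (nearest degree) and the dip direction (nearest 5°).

true dip 44°, dip direction 125°

The two traces are lines in the plane: v₁ = (sin 95°·cos 40°, cos 95°·cos 40°, −sin 40°), v₂ = (sin 60°·cos 22°, cos 60°·cos 22°, −sin 22°).
The plane normal is n = v₁ × v₂ ∝ (0.323, -0.230, 0.407).
True dip = arccos(n_z / |n|) = arccos(0.7165) = 44.2°.
Dip direction = atan2(0.323, -0.230) = 125° (azimuth of n's horizontal projection).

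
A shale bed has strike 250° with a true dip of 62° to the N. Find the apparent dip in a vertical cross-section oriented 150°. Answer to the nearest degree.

Angle between strike (250°) and section (150°): β = 80°.
tan(apparent dip) = tan 62° · sin 80° = 1.8522
α = arctan(1.8522) = 61.63°

62°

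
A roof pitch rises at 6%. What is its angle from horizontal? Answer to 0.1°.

3.4°

tan θ = 6/100 = 0.0600
θ = arctan(0.0600) = 3.43°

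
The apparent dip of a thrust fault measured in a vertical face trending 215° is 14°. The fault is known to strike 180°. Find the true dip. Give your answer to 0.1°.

The section is 35° from the strike.
tan(true dip) = tan 14° / sin 35° = 0.4347
δ = arctan(0.4347) = 23.49°

23.5°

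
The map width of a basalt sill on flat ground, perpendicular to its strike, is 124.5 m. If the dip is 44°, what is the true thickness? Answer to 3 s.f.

86.5 m

True thickness t = w · sin(dip) = 124.5 × sin 44°
t = 124.5 × 0.6947 = 86.485 m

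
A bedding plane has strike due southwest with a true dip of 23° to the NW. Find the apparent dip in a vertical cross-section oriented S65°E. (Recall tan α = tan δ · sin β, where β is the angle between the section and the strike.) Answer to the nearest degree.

Angle between strike (due southwest) and section (S65°E): β = 70°.
tan α = tan 23° × sin 70° = 0.4245 × 0.9397 = 0.3989
apparent dip = arctan 0.3989 = 21.75°

22°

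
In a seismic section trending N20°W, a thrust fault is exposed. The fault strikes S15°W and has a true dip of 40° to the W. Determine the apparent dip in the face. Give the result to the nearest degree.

The strike is S15°W and the section trends N20°W; the acute angle between them is β = 35°.
tan(apparent dip) = tan 40° · sin 35° = 0.4813
apparent dip = arctan 0.4813 = 25.70°

26°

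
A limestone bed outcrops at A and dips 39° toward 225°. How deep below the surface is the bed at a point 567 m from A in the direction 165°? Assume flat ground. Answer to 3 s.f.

230 m

The hole lies 60° from the dip direction, so the down-dip offset is 567 × cos 60° = 283.50 m.
Depth = down-dip offset × tan(dip) = 283.50 × tan 39° = 283.50 × 0.8098
Depth = 229.57 m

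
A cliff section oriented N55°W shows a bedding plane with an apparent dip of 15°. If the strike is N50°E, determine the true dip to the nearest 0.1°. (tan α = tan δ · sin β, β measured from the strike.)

15.5°

The section is 75° from the strike.
tan δ = tan α / sin β = tan 15° / sin 75° = 0.2679 / 0.9659 = 0.2774
true dip = arctan 0.2774 = 15.50°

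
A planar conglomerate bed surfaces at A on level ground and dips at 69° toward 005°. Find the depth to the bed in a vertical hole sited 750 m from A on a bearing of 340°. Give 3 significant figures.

1770 m

The hole lies 25° from the dip direction, so the down-dip offset is 750 × cos 25° = 679.73 m.
Depth = down-dip offset × tan(dip) = 679.73 × tan 69° = 679.73 × 2.6051
Depth = 1770.76 m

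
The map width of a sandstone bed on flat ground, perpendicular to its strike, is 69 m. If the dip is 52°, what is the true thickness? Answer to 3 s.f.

54.4 m

True thickness t = w · sin(dip) = 69 × sin 52°
t = 69 × 0.7880 = 54.373 m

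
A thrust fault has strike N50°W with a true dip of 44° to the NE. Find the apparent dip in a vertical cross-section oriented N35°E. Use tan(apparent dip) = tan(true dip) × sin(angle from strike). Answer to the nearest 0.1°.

43.9°

The strike is N50°W and the section trends N35°E; the acute angle between them is β = 85°.
tan α = tan 44° × sin 85° = 0.9657 × 0.9962 = 0.9620
α = arctan(0.9620) = 43.89°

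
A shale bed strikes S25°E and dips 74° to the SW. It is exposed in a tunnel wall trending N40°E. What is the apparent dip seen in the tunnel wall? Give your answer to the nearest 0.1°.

The strike is S25°E and the section trends N40°E; the acute angle between them is β = 65°.
tan(apparent dip) = tan 74° · sin 65° = 3.1607
apparent dip = arctan 3.1607 = 72.44°

72.4°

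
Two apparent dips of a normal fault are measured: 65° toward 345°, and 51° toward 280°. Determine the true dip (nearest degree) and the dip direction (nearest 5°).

Represent each trace as a vector plunging at its apparent dip toward its trend (east-north-up frame): v₁ = (-0.109, 0.408, -0.906), v₂ = (-0.620, 0.109, -0.777).
The plane normal is n = v₁ × v₂ ∝ (-0.218, 0.477, 0.241).
tan δ = √(n_x²+n_y²)/n_z = 0.524/0.241, so δ = 65.3°.
Dip direction = azimuth of (n_x, n_y) = atan2(-0.218, 0.477) = 335°.

true dip 65°, dip direction 335°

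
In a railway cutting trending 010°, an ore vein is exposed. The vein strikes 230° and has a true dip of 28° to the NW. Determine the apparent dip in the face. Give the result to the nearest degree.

The section lies 40° from the strike.
tan(apparent dip) = tan 28° · sin 40° = 0.3418
α = arctan(0.3418) = 18.87°

19°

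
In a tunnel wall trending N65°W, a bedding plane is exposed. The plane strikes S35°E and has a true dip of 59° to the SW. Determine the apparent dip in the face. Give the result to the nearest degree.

The strike is S35°E and the section trends N65°W; the acute angle between them is β = 30°.
tan(apparent dip) = tan 59° · sin 30° = 0.8321
apparent dip = arctan 0.8321 = 39.77°

40°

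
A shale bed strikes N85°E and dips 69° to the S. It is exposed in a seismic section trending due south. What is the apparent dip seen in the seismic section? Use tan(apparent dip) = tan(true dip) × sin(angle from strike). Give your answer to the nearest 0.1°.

68.9°

Angle between strike (N85°E) and section (due south): β = 85°.
tan α = tan 69° × sin 85° = 2.6051 × 0.9962 = 2.5952
apparent dip = arctan 2.5952 = 68.93°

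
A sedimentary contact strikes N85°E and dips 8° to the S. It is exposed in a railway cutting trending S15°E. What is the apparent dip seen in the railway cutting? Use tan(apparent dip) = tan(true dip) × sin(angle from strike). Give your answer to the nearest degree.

Angle between strike (N85°E) and section (S15°E): β = 80°.
tan α = tan 8° × sin 80° = 0.1405 × 0.9848 = 0.1384
α = arctan(0.1384) = 7.88°

8°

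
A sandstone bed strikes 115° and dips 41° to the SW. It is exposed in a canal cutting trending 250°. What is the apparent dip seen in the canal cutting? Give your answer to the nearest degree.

32°

The section lies 45° from the strike.
tan α = tan 41° × sin 45° = 0.8693 × 0.7071 = 0.6147
apparent dip = arctan 0.6147 = 31.58°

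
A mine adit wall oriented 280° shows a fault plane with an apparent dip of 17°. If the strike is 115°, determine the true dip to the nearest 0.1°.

The section is 15° from the strike.
tan δ = tan α / sin β = tan 17° / sin 15° = 0.3057 / 0.2588 = 1.1813
δ = arctan(1.1813) = 49.75°

49.8°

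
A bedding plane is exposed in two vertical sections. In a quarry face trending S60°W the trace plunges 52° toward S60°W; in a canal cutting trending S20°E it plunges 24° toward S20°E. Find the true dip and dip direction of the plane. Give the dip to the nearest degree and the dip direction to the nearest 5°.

The two traces are lines in the plane: v₁ = (sin 240°·cos 52°, cos 240°·cos 52°, −sin 52°), v₂ = (sin 160°·cos 24°, cos 160°·cos 24°, −sin 24°).
The plane normal is n = v₁ × v₂ ∝ (-0.551, -0.463, 0.554).
True dip = arccos(n_z / |n|) = arccos(0.6098) = 52.4°.
Dip direction = azimuth of (n_x, n_y) = atan2(-0.551, -0.463) = 230°.

true dip 52°, dip direction 230°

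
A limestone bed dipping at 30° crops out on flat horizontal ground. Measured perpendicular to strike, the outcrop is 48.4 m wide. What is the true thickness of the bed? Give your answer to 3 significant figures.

24.2 m

True thickness t = w · sin(dip) = 48.4 × sin 30°
t = 48.4 × 0.5000 = 24.200 m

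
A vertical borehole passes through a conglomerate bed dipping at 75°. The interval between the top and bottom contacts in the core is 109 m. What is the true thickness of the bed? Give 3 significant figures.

True thickness t = h · cos(dip) = 109 × cos 75°
t = 109 × 0.2588 = 28.211 m

28.2 m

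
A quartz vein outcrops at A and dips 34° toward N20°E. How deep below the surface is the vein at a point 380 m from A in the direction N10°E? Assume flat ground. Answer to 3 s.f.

The hole lies 10° from the dip direction, so the down-dip offset is 380 × cos 10° = 374.23 m.
Depth = down-dip offset × tan(dip) = 374.23 × tan 34° = 374.23 × 0.6745
Depth = 252.42 m

252 m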